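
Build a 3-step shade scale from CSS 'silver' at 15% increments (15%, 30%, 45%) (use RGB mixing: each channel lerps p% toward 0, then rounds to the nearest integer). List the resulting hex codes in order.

#A3A3A3, #868686, #6A6A6A

CSS silver is rgb(192, 192, 192).
15%: (192 − 28.8 = 163.2→163, 192 − 28.8 = 163.2→163, 192 − 28.8 = 163.2→163) → #A3A3A3
30%: (192 − 57.6 = 134.4→134, 192 − 57.6 = 134.4→134, 192 − 57.6 = 134.4→134) → #868686
45%: (192 − 86.4 = 105.6→106, 192 − 86.4 = 105.6→106, 192 − 86.4 = 105.6→106) → #6A6A6A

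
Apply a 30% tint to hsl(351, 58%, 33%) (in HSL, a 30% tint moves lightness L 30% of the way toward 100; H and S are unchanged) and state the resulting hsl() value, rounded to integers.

L moves 30% from 33 toward 100: 33 + 20.1 = 53.1 → 53.
H and S are unchanged.

hsl(351, 58%, 53%)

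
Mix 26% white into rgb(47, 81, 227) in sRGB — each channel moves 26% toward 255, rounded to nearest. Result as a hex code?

Per channel, c → c + 0.26(255 − c):
  R: 47 + 0.26×(255−47) = 47 + 54.08 = 101.08 → 101
  G: 81 + 0.26×(255−81) = 81 + 45.24 = 126.24 → 126
  B: 227 + 0.26×(255−227) = 227 + 7.28 = 234.28 → 234
rgb(101, 126, 234) = #657EEA.

#657EEA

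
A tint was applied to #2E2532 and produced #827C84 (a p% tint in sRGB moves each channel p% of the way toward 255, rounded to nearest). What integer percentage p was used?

40%

#2E2532 is rgb(46, 37, 50); #827C84 is rgb(130, 124, 132).
On the G channel (widest range): 124 ≈ 37 + (p/100)(255 − 37), so p ≈ 100×(124 − 37)/(255 − 37) = 8700/218 = 39.91.
p = 40 reproduces all three channels after rounding.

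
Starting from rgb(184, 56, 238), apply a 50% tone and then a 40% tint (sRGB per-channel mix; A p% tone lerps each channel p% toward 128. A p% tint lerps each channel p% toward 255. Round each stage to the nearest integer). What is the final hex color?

#C49DD4

Per channel, c → c + 0.5(128 − c):
  R: 184 + 0.5×(128−184) = 184 − 28 = 156 → 156
  G: 56 + 0.5×(128−56) = 56 + 36 = 92 → 92
  B: 238 − 55 = 183 → 183
After the tone: rgb(156, 92, 183) = #9C5CB7.
Per channel, c → c + 0.4(255 − c):
  R: 156 + 0.4×(255−156) = 156 + 39.6 = 195.6 → 196
  G: 92 + 65.2 = 157.2 → 157
  B: 183 + 0.4×(255−183) = 183 + 28.8 = 211.8 → 212
rgb(196, 157, 212) = #C49DD4.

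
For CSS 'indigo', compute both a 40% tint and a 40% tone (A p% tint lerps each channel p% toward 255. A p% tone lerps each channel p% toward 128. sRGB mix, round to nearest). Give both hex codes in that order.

#9366b4, #603381

CSS indigo is rgb(75, 0, 130).
40% tint:
  R: 75 + 72 = 147 → 147
  G: 0 + 0.4×(255−0) = 0 + 102 = 102 → 102
  B: 130 + 0.4×(255−130) = 130 + 50 = 180 → 180
  → #9366b4
40% tone:
  R: 75 + 0.4×(128−75) = 75 + 21.2 = 96.2 → 96
  G: 0 + 0.4×(128−0) = 0 + 51.2 = 51.2 → 51
  B: 130 + 0.4×(128−130) = 130 − 0.8 = 129.2 → 129
  → #603381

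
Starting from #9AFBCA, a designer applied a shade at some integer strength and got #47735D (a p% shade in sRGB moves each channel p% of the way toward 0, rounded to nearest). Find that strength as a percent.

#9AFBCA is rgb(154, 251, 202); #47735D is rgb(71, 115, 93).
On the G channel (widest range): 115 ≈ 251 + (p/100)(0 − 251), so p ≈ 100×(115 − 251)/(0 − 251) = -13600/-251 = 54.18.
p = 54 reproduces all three channels after rounding.

54%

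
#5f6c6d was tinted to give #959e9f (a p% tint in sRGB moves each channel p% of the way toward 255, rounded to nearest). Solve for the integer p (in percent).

#5f6c6d is rgb(95, 108, 109); #959e9f is rgb(149, 158, 159).
On the R channel (widest range): 149 ≈ 95 + (p/100)(255 − 95), so p ≈ 100×(149 − 95)/(255 − 95) = 5400/160 = 33.75.
p = 34 reproduces all three channels after rounding.

34%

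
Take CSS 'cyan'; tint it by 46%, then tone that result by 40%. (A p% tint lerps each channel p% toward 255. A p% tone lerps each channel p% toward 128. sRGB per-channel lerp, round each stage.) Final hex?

#79CCCC

CSS cyan is rgb(0, 255, 255).
A 46% tint moves each channel 46% toward 255:
  R: 0 + 0.46×(255−0) = 0 + 117.3 = 117.3 → 117
  G: 255 + 0.46×(255−255) = 255 + 0 = 255 → 255
  B: 255 + 0.46×(255−255) = 255 + 0 = 255 → 255
After the tint: rgb(117, 255, 255) = #75FFFF.
Per channel, c → c + 0.4(128 − c):
  R: 117 + 4.4 = 121.4 → 121
  G: 255 − 50.8 = 204.2 → 204
  B: 255 − 50.8 = 204.2 → 204
rgb(121, 204, 204) = #79CCCC.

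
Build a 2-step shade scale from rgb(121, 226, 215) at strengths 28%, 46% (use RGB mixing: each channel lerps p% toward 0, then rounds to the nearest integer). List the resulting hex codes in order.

#57a39b, #417a74

28%: (121 − 33.88 = 87.12→87, 226 − 63.28 = 162.72→163, 215 − 60.2 = 154.8→155) → #57a39b
46%: (121 − 55.66 = 65.34→65, 226 − 103.96 = 122.04→122, 215 − 98.9 = 116.1→116) → #417a74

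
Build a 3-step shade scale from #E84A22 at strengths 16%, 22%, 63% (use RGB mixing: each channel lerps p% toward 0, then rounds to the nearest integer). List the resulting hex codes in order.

#C33E1D, #B53A1B, #561B0D

#E84A22 is rgb(232, 74, 34).
16%: (232 − 37.12 = 194.88→195, 74 − 11.84 = 62.16→62, 34 − 5.44 = 28.56→29) → #C33E1D
22%: (232 − 51.04 = 180.96→181, 74 − 16.28 = 57.72→58, 34 − 7.48 = 26.52→27) → #B53A1B
63%: (232 − 146.16 = 85.84→86, 74 − 46.62 = 27.38→27, 34 − 21.42 = 12.58→13) → #561B0D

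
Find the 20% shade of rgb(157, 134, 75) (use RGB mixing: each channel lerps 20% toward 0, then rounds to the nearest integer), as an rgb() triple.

rgb(126, 107, 60)

A 20% shade moves each channel 20% toward 0:
  R: 157 − 31.4 = 125.6 → 126
  G: 134 + 0.2×(0−134) = 134 − 26.8 = 107.2 → 107
  B: 75 + 0.2×(0−75) = 75 − 15 = 60 → 60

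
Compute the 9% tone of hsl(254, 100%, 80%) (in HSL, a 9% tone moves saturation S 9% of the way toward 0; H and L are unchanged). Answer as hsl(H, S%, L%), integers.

S moves 9% from 100 toward 0: 100 − 9 = 91 → 91.
H and L are unchanged.

hsl(254, 91%, 80%)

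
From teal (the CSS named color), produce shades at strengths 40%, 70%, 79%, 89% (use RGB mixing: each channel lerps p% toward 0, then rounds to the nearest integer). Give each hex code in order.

CSS teal is rgb(0, 128, 128).
40%: (0→0, 128 − 51.2 = 76.8→77, 128 − 51.2 = 76.8→77) → #004d4d
70%: (0→0, 128 − 89.6 = 38.4→38, 128 − 89.6 = 38.4→38) → #002626
79%: (0→0, 128 − 101.12 = 26.88→27, 128 − 101.12 = 26.88→27) → #001b1b
89%: (0→0, 128 − 113.92 = 14.08→14, 128 − 113.92 = 14.08→14) → #000e0e

#004d4d, #002626, #001b1b, #000e0e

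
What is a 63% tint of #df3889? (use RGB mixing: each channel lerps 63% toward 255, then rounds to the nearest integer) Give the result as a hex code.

#f3b5d3

#df3889 is rgb(223, 56, 137).
Lerp each channel 63% toward 255:
  R: 223 + 20.16 = 243.16 → 243
  G: 56 + 0.63×(255−56) = 56 + 125.37 = 181.37 → 181
  B: 137 + 0.63×(255−137) = 137 + 74.34 = 211.34 → 211
rgb(243, 181, 211) = #f3b5d3.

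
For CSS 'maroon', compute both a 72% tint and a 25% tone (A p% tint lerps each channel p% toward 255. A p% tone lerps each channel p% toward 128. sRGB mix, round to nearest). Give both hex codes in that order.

#DBB8B8, #802020

CSS maroon is rgb(128, 0, 0).
72% tint:
  R: 128 + 0.72×(255−128) = 128 + 91.44 = 219.44 → 219
  G: 0 + 0.72×(255−0) = 0 + 183.6 = 183.6 → 184
  B: 0 + 0.72×(255−0) = 0 + 183.6 = 183.6 → 184
  → #DBB8B8
25% tone:
  R: 128 + 0 = 128 → 128
  G: 0 + 32 = 32 → 32
  B: 0 + 0.25×(128−0) = 0 + 32 = 32 → 32
  → #802020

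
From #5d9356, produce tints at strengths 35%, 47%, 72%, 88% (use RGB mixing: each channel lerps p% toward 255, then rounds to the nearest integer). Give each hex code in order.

#96b991, #a9c6a5, #d2e1d0, #ecf2eb

#5d9356 is rgb(93, 147, 86).
35%: (93 + 56.7 = 149.7→150, 147 + 37.8 = 184.8→185, 86 + 59.15 = 145.15→145) → #96b991
47%: (93 + 76.14 = 169.14→169, 147 + 50.76 = 197.76→198, 86 + 79.43 = 165.43→165) → #a9c6a5
72%: (93 + 116.64 = 209.64→210, 147 + 77.76 = 224.76→225, 86 + 121.68 = 207.68→208) → #d2e1d0
88%: (93 + 142.56 = 235.56→236, 147 + 95.04 = 242.04→242, 86 + 148.72 = 234.72→235) → #ecf2eb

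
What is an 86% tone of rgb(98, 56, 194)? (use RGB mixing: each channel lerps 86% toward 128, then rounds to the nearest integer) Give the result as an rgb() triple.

Lerp each channel 86% toward 128:
  R: 98 + 0.86×(128−98) = 98 + 25.8 = 123.8 → 124
  G: 56 + 0.86×(128−56) = 56 + 61.92 = 117.92 → 118
  B: 194 + 0.86×(128−194) = 194 − 56.76 = 137.24 → 137

rgb(124, 118, 137)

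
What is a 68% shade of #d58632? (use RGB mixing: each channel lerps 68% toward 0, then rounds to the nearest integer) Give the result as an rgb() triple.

#d58632 is rgb(213, 134, 50).
A 68% shade moves each channel 68% toward 0:
  R: 213 + 0.68×(0−213) = 213 − 144.84 = 68.16 → 68
  G: 134 − 91.12 = 42.88 → 43
  B: 50 + 0.68×(0−50) = 50 − 34 = 16 → 16

rgb(68, 43, 16)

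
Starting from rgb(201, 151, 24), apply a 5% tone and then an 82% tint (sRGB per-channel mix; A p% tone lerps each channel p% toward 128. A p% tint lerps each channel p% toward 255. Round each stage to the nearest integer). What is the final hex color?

A 5% tone moves each channel 5% toward 128:
  R: 201 + 0.05×(128−201) = 201 − 3.65 = 197.35 → 197
  G: 151 + 0.05×(128−151) = 151 − 1.15 = 149.85 → 150
  B: 24 + 5.2 = 29.2 → 29
After the tone: rgb(197, 150, 29) = #c5961d.
An 82% tint moves each channel 82% toward 255:
  R: 197 + 47.56 = 244.56 → 245
  G: 150 + 0.82×(255−150) = 150 + 86.1 = 236.1 → 236
  B: 29 + 0.82×(255−29) = 29 + 185.32 = 214.32 → 214
rgb(245, 236, 214) = #f5ecd6.

#f5ecd6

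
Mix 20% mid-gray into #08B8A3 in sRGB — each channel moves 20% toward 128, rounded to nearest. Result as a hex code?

#08B8A3 is rgb(8, 184, 163).
A 20% tone moves each channel 20% toward 128:
  R: 8 + 0.2×(128−8) = 8 + 24 = 32 → 32
  G: 184 − 11.2 = 172.8 → 173
  B: 163 + 0.2×(128−163) = 163 − 7 = 156 → 156
rgb(32, 173, 156) = #20AD9C.

#20AD9C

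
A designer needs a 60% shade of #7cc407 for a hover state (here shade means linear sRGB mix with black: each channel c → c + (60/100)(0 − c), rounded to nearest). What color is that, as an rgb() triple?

rgb(50, 78, 3)

#7cc407 is rgb(124, 196, 7).
Per channel, c → c + 0.6(0 − c):
  R: 124 − 74.4 = 49.6 → 50
  G: 196 + 0.6×(0−196) = 196 − 117.6 = 78.4 → 78
  B: 7 + 0.6×(0−7) = 7 − 4.2 = 2.8 → 3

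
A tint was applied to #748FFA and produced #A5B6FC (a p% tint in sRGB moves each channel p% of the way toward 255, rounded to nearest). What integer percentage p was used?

35%

#748FFA is rgb(116, 143, 250); #A5B6FC is rgb(165, 182, 252).
On the R channel (widest range): 165 ≈ 116 + (p/100)(255 − 116), so p ≈ 100×(165 − 116)/(255 − 116) = 4900/139 = 35.25.
p = 35 reproduces all three channels after rounding.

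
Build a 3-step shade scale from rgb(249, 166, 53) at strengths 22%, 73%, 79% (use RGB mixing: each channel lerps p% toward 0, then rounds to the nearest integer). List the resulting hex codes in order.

22%: (249 − 54.78 = 194.22→194, 166 − 36.52 = 129.48→129, 53 − 11.66 = 41.34→41) → #c28129
73%: (249 − 181.77 = 67.23→67, 166 − 121.18 = 44.82→45, 53 − 38.69 = 14.31→14) → #432d0e
79%: (249 − 196.71 = 52.29→52, 166 − 131.14 = 34.86→35, 53 − 41.87 = 11.13→11) → #34230b

#c28129, #432d0e, #34230b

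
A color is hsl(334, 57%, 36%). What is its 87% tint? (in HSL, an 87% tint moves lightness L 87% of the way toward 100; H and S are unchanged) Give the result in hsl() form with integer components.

hsl(334, 57%, 92%)

L moves 87% from 36 toward 100: 36 + 55.68 = 91.68 → 92.
H and S are unchanged.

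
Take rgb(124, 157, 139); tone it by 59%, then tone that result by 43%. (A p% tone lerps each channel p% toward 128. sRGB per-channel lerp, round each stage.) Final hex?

Lerp each channel 59% toward 128:
  R: 124 + 2.36 = 126.36 → 126
  G: 157 + 0.59×(128−157) = 157 − 17.11 = 139.89 → 140
  B: 139 − 6.49 = 132.51 → 133
After the tone: rgb(126, 140, 133) = #7E8C85.
Per channel, c → c + 0.43(128 − c):
  R: 126 + 0.43×(128−126) = 126 + 0.86 = 126.86 → 127
  G: 140 + 0.43×(128−140) = 140 − 5.16 = 134.84 → 135
  B: 133 + 0.43×(128−133) = 133 − 2.15 = 130.85 → 131
rgb(127, 135, 131) = #7F8783.

#7F8783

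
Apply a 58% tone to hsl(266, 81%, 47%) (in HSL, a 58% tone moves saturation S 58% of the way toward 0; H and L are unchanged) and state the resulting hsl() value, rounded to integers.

hsl(266, 34%, 47%)

S moves 58% from 81 toward 0: 81 − 46.98 = 34.02 → 34.
H and L are unchanged.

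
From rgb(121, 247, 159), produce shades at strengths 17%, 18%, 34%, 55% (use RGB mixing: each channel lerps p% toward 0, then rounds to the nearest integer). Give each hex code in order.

#64cd84, #63cb82, #50a369, #366f48

17%: (121 − 20.57 = 100.43→100, 247 − 41.99 = 205.01→205, 159 − 27.03 = 131.97→132) → #64cd84
18%: (121 − 21.78 = 99.22→99, 247 − 44.46 = 202.54→203, 159 − 28.62 = 130.38→130) → #63cb82
34%: (121 − 41.14 = 79.86→80, 247 − 83.98 = 163.02→163, 159 − 54.06 = 104.94→105) → #50a369
55%: (121 − 66.55 = 54.45→54, 247 − 135.85 = 111.15→111, 159 − 87.45 = 71.55→72) → #366f48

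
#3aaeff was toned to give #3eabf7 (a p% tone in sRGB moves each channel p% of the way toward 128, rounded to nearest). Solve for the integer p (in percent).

6%

#3aaeff is rgb(58, 174, 255); #3eabf7 is rgb(62, 171, 247).
On the B channel (widest range): 247 ≈ 255 + (p/100)(128 − 255), so p ≈ 100×(247 − 255)/(128 − 255) = -800/-127 = 6.30.
p = 6 reproduces all three channels after rounding.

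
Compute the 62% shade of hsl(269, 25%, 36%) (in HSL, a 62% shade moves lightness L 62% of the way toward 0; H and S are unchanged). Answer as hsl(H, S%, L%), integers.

L moves 62% from 36 toward 0: 36 − 22.32 = 13.68 → 14.
H and S are unchanged.

hsl(269, 25%, 14%)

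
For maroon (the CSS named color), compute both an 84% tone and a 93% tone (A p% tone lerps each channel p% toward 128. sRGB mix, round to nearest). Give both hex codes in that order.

#806C6C, #807777

CSS maroon is rgb(128, 0, 0).
84% tone:
  R: 128 + 0.84×(128−128) = 128 + 0 = 128 → 128
  G: 0 + 107.52 = 107.52 → 108
  B: 0 + 0.84×(128−0) = 0 + 107.52 = 107.52 → 108
  → #806C6C
93% tone:
  R: 128 + 0.93×(128−128) = 128 + 0 = 128 → 128
  G: 0 + 0.93×(128−0) = 0 + 119.04 = 119.04 → 119
  B: 0 + 119.04 = 119.04 → 119
  → #807777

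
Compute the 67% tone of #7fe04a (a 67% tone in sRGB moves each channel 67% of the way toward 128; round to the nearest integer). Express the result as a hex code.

#7fe04a is rgb(127, 224, 74).
Per channel, c → c + 0.67(128 − c):
  R: 127 + 0.67 = 127.67 → 128
  G: 224 − 64.32 = 159.68 → 160
  B: 74 + 0.67×(128−74) = 74 + 36.18 = 110.18 → 110
rgb(128, 160, 110) = #80a06e.

#80a06e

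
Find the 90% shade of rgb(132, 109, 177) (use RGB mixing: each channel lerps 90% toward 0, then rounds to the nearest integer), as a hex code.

Per channel, c → c + 0.9(0 − c):
  R: 132 + 0.9×(0−132) = 132 − 118.8 = 13.2 → 13
  G: 109 − 98.1 = 10.9 → 11
  B: 177 − 159.3 = 17.7 → 18
rgb(13, 11, 18) = #0D0B12.

#0D0B12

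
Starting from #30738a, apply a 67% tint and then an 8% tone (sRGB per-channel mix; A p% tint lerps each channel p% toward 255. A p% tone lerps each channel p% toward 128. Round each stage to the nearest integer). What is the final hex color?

#30738a is rgb(48, 115, 138).
A 67% tint moves each channel 67% toward 255:
  R: 48 + 138.69 = 186.69 → 187
  G: 115 + 93.8 = 208.8 → 209
  B: 138 + 78.39 = 216.39 → 216
After the tint: rgb(187, 209, 216) = #bbd1d8.
An 8% tone moves each channel 8% toward 128:
  R: 187 + 0.08×(128−187) = 187 − 4.72 = 182.28 → 182
  G: 209 − 6.48 = 202.52 → 203
  B: 216 − 7.04 = 208.96 → 209
rgb(182, 203, 209) = #b6cbd1.

#b6cbd1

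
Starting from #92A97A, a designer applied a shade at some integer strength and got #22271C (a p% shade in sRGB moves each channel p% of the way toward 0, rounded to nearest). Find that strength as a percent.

77%

#92A97A is rgb(146, 169, 122); #22271C is rgb(34, 39, 28).
On the G channel (widest range): 39 ≈ 169 + (p/100)(0 − 169), so p ≈ 100×(39 − 169)/(0 − 169) = -13000/-169 = 76.92.
p = 77 reproduces all three channels after rounding.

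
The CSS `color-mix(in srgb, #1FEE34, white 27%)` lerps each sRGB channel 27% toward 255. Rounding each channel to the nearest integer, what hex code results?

#1FEE34 is rgb(31, 238, 52).
Per channel, c → c + 0.27(255 − c):
  R: 31 + 60.48 = 91.48 → 91
  G: 238 + 0.27×(255−238) = 238 + 4.59 = 242.59 → 243
  B: 52 + 0.27×(255−52) = 52 + 54.81 = 106.81 → 107
rgb(91, 243, 107) = #5BF36B.

#5BF36B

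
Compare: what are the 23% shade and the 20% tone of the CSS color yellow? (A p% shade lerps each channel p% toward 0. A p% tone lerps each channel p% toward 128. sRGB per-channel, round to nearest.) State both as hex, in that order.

CSS yellow is rgb(255, 255, 0).
23% shade:
  R: 255 − 58.65 = 196.35 → 196
  G: 255 + 0.23×(0−255) = 255 − 58.65 = 196.35 → 196
  B: 0 + 0.23×(0−0) = 0 + 0 = 0 → 0
  → #C4C400
20% tone:
  R: 255 − 25.4 = 229.6 → 230
  G: 255 + 0.2×(128−255) = 255 − 25.4 = 229.6 → 230
  B: 0 + 0.2×(128−0) = 0 + 25.6 = 25.6 → 26
  → #E6E61A

#C4C400, #E6E61A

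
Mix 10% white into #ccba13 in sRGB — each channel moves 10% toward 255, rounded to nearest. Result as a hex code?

#ccba13 is rgb(204, 186, 19).
Lerp each channel 10% toward 255:
  R: 204 + 5.1 = 209.1 → 209
  G: 186 + 0.1×(255−186) = 186 + 6.9 = 192.9 → 193
  B: 19 + 0.1×(255−19) = 19 + 23.6 = 42.6 → 43
rgb(209, 193, 43) = #d1c12b.

#d1c12b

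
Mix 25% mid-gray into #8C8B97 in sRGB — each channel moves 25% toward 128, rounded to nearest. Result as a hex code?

#8C8B97 is rgb(140, 139, 151).
A 25% tone moves each channel 25% toward 128:
  R: 140 − 3 = 137 → 137
  G: 139 − 2.75 = 136.25 → 136
  B: 151 + 0.25×(128−151) = 151 − 5.75 = 145.25 → 145
rgb(137, 136, 145) = #898891.

#898891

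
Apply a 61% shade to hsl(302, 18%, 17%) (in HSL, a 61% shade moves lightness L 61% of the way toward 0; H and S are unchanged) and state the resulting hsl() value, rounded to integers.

hsl(302, 18%, 7%)

L moves 61% from 17 toward 0: 17 − 10.37 = 6.63 → 7.
H and S are unchanged.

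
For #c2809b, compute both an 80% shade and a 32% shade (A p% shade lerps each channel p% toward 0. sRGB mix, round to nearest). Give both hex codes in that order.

#c2809b is rgb(194, 128, 155).
80% shade:
  R: 194 + 0.8×(0−194) = 194 − 155.2 = 38.8 → 39
  G: 128 + 0.8×(0−128) = 128 − 102.4 = 25.6 → 26
  B: 155 − 124 = 31 → 31
  → #271a1f
32% shade:
  R: 194 + 0.32×(0−194) = 194 − 62.08 = 131.92 → 132
  G: 128 − 40.96 = 87.04 → 87
  B: 155 + 0.32×(0−155) = 155 − 49.6 = 105.4 → 105
  → #845769

#271a1f, #845769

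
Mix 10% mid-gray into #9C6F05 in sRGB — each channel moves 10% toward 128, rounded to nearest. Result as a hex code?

#997111

#9C6F05 is rgb(156, 111, 5).
Per channel, c → c + 0.1(128 − c):
  R: 156 + 0.1×(128−156) = 156 − 2.8 = 153.2 → 153
  G: 111 + 0.1×(128−111) = 111 + 1.7 = 112.7 → 113
  B: 5 + 0.1×(128−5) = 5 + 12.3 = 17.3 → 17
rgb(153, 113, 17) = #997111.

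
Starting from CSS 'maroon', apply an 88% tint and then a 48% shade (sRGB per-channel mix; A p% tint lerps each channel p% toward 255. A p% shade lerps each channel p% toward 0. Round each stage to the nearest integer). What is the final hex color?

CSS maroon is rgb(128, 0, 0).
Per channel, c → c + 0.88(255 − c):
  R: 128 + 0.88×(255−128) = 128 + 111.76 = 239.76 → 240
  G: 0 + 0.88×(255−0) = 0 + 224.4 = 224.4 → 224
  B: 0 + 224.4 = 224.4 → 224
After the tint: rgb(240, 224, 224) = #f0e0e0.
Lerp each channel 48% toward 0:
  R: 240 + 0.48×(0−240) = 240 − 115.2 = 124.8 → 125
  G: 224 − 107.52 = 116.48 → 116
  B: 224 − 107.52 = 116.48 → 116
rgb(125, 116, 116) = #7d7474.

#7d7474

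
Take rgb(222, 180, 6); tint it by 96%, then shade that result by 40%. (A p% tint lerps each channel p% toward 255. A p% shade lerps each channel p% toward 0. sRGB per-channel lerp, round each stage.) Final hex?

Per channel, c → c + 0.96(255 − c):
  R: 222 + 0.96×(255−222) = 222 + 31.68 = 253.68 → 254
  G: 180 + 72 = 252 → 252
  B: 6 + 0.96×(255−6) = 6 + 239.04 = 245.04 → 245
After the tint: rgb(254, 252, 245) = #fefcf5.
Lerp each channel 40% toward 0:
  R: 254 + 0.4×(0−254) = 254 − 101.6 = 152.4 → 152
  G: 252 + 0.4×(0−252) = 252 − 100.8 = 151.2 → 151
  B: 245 + 0.4×(0−245) = 245 − 98 = 147 → 147
rgb(152, 151, 147) = #989793.

#989793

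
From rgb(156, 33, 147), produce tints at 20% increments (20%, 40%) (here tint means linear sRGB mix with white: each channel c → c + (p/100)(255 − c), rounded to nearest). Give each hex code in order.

20%: (156 + 19.8 = 175.8→176, 33 + 44.4 = 77.4→77, 147 + 21.6 = 168.6→169) → #B04DA9
40%: (156 + 39.6 = 195.6→196, 33 + 88.8 = 121.8→122, 147 + 43.2 = 190.2→190) → #C47ABE

#B04DA9, #C47ABE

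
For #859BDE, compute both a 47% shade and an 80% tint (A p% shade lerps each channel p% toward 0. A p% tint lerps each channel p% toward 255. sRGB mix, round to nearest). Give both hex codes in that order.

#859BDE is rgb(133, 155, 222).
47% shade:
  R: 133 + 0.47×(0−133) = 133 − 62.51 = 70.49 → 70
  G: 155 − 72.85 = 82.15 → 82
  B: 222 + 0.47×(0−222) = 222 − 104.34 = 117.66 → 118
  → #465276
80% tint:
  R: 133 + 97.6 = 230.6 → 231
  G: 155 + 80 = 235 → 235
  B: 222 + 26.4 = 248.4 → 248
  → #E7EBF8

#465276, #E7EBF8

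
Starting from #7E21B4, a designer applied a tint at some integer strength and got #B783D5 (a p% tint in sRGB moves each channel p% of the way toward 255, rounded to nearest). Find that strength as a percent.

#7E21B4 is rgb(126, 33, 180); #B783D5 is rgb(183, 131, 213).
On the G channel (widest range): 131 ≈ 33 + (p/100)(255 − 33), so p ≈ 100×(131 − 33)/(255 − 33) = 9800/222 = 44.14.
p = 44 reproduces all three channels after rounding.

44%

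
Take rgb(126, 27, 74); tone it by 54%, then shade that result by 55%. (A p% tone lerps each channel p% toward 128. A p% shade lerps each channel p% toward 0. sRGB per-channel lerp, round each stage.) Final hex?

#39252E

A 54% tone moves each channel 54% toward 128:
  R: 126 + 1.08 = 127.08 → 127
  G: 27 + 0.54×(128−27) = 27 + 54.54 = 81.54 → 82
  B: 74 + 0.54×(128−74) = 74 + 29.16 = 103.16 → 103
After the tone: rgb(127, 82, 103) = #7F5267.
Per channel, c → c + 0.55(0 − c):
  R: 127 + 0.55×(0−127) = 127 − 69.85 = 57.15 → 57
  G: 82 + 0.55×(0−82) = 82 − 45.1 = 36.9 → 37
  B: 103 − 56.65 = 46.35 → 46
rgb(57, 37, 46) = #39252E.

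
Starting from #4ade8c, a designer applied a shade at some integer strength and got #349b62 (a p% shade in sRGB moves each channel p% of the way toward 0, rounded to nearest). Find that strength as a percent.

30%

#4ade8c is rgb(74, 222, 140); #349b62 is rgb(52, 155, 98).
On the G channel (widest range): 155 ≈ 222 + (p/100)(0 − 222), so p ≈ 100×(155 − 222)/(0 − 222) = -6700/-222 = 30.18.
p = 30 reproduces all three channels after rounding.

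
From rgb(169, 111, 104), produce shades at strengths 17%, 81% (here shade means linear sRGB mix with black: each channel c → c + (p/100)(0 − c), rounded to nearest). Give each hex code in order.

#8C5C56, #201514

17%: (169 − 28.73 = 140.27→140, 111 − 18.87 = 92.13→92, 104 − 17.68 = 86.32→86) → #8C5C56
81%: (169 − 136.89 = 32.11→32, 111 − 89.91 = 21.09→21, 104 − 84.24 = 19.76→20) → #201514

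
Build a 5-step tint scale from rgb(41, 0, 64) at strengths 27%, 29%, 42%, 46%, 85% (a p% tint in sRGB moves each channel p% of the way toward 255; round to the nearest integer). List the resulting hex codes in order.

27%: (41 + 57.78 = 98.78→99, 0 + 68.85 = 68.85→69, 64 + 51.57 = 115.57→116) → #634574
29%: (41 + 62.06 = 103.06→103, 0 + 73.95 = 73.95→74, 64 + 55.39 = 119.39→119) → #674a77
42%: (41 + 89.88 = 130.88→131, 0 + 107.1 = 107.1→107, 64 + 80.22 = 144.22→144) → #836b90
46%: (41 + 98.44 = 139.44→139, 0 + 117.3 = 117.3→117, 64 + 87.86 = 151.86→152) → #8b7598
85%: (41 + 181.9 = 222.9→223, 0 + 216.75 = 216.75→217, 64 + 162.35 = 226.35→226) → #dfd9e2

#634574, #674a77, #836b90, #8b7598, #dfd9e2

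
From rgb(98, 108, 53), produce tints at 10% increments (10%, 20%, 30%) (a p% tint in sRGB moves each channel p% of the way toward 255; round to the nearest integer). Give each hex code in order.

#727B49, #81895D, #919872

10%: (98 + 15.7 = 113.7→114, 108 + 14.7 = 122.7→123, 53 + 20.2 = 73.2→73) → #727B49
20%: (98 + 31.4 = 129.4→129, 108 + 29.4 = 137.4→137, 53 + 40.4 = 93.4→93) → #81895D
30%: (98 + 47.1 = 145.1→145, 108 + 44.1 = 152.1→152, 53 + 60.6 = 113.6→114) → #919872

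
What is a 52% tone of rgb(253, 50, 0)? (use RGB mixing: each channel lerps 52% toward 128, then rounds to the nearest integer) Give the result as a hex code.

#bc5b43

Lerp each channel 52% toward 128:
  R: 253 − 65 = 188 → 188
  G: 50 + 0.52×(128−50) = 50 + 40.56 = 90.56 → 91
  B: 0 + 66.56 = 66.56 → 67
rgb(188, 91, 67) = #bc5b43.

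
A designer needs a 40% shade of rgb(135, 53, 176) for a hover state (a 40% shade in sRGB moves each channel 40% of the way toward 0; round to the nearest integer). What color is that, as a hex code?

#51206a

A 40% shade moves each channel 40% toward 0:
  R: 135 + 0.4×(0−135) = 135 − 54 = 81 → 81
  G: 53 + 0.4×(0−53) = 53 − 21.2 = 31.8 → 32
  B: 176 − 70.4 = 105.6 → 106
rgb(81, 32, 106) = #51206a.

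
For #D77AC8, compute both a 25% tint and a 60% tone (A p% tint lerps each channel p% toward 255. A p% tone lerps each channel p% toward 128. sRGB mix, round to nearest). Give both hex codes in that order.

#D77AC8 is rgb(215, 122, 200).
25% tint:
  R: 215 + 0.25×(255−215) = 215 + 10 = 225 → 225
  G: 122 + 33.25 = 155.25 → 155
  B: 200 + 0.25×(255−200) = 200 + 13.75 = 213.75 → 214
  → #E19BD6
60% tone:
  R: 215 + 0.6×(128−215) = 215 − 52.2 = 162.8 → 163
  G: 122 + 3.6 = 125.6 → 126
  B: 200 − 43.2 = 156.8 → 157
  → #A37E9D

#E19BD6, #A37E9D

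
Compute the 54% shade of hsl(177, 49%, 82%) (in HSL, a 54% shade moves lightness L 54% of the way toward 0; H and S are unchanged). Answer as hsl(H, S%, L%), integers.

L moves 54% from 82 toward 0: 82 − 44.28 = 37.72 → 38.
H and S are unchanged.

hsl(177, 49%, 38%)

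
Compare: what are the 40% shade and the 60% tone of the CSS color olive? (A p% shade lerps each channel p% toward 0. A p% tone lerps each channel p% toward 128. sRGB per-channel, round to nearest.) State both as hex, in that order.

#4d4d00, #80804d

CSS olive is rgb(128, 128, 0).
40% shade:
  R: 128 + 0.4×(0−128) = 128 − 51.2 = 76.8 → 77
  G: 128 − 51.2 = 76.8 → 77
  B: 0 + 0.4×(0−0) = 0 + 0 = 0 → 0
  → #4d4d00
60% tone:
  R: 128 + 0.6×(128−128) = 128 + 0 = 128 → 128
  G: 128 + 0.6×(128−128) = 128 + 0 = 128 → 128
  B: 0 + 0.6×(128−0) = 0 + 76.8 = 76.8 → 77
  → #80804d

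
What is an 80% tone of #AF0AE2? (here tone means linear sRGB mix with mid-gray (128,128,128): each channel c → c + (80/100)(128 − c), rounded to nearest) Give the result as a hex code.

#896894

#AF0AE2 is rgb(175, 10, 226).
An 80% tone moves each channel 80% toward 128:
  R: 175 + 0.8×(128−175) = 175 − 37.6 = 137.4 → 137
  G: 10 + 0.8×(128−10) = 10 + 94.4 = 104.4 → 104
  B: 226 − 78.4 = 147.6 → 148
rgb(137, 104, 148) = #896894.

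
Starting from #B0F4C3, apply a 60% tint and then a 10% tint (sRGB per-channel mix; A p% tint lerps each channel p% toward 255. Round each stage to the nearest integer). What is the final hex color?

#E2FBE9

#B0F4C3 is rgb(176, 244, 195).
A 60% tint moves each channel 60% toward 255:
  R: 176 + 0.6×(255−176) = 176 + 47.4 = 223.4 → 223
  G: 244 + 0.6×(255−244) = 244 + 6.6 = 250.6 → 251
  B: 195 + 0.6×(255−195) = 195 + 36 = 231 → 231
After the tint: rgb(223, 251, 231) = #DFFBE7.
Per channel, c → c + 0.1(255 − c):
  R: 223 + 3.2 = 226.2 → 226
  G: 251 + 0.1×(255−251) = 251 + 0.4 = 251.4 → 251
  B: 231 + 0.1×(255−231) = 231 + 2.4 = 233.4 → 233
rgb(226, 251, 233) = #E2FBE9.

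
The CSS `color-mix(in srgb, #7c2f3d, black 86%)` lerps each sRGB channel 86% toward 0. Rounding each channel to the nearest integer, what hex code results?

#110709

#7c2f3d is rgb(124, 47, 61).
Per channel, c → c + 0.86(0 − c):
  R: 124 + 0.86×(0−124) = 124 − 106.64 = 17.36 → 17
  G: 47 − 40.42 = 6.58 → 7
  B: 61 − 52.46 = 8.54 → 9
rgb(17, 7, 9) = #110709.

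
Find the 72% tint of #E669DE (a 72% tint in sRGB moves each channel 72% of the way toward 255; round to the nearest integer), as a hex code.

#E669DE is rgb(230, 105, 222).
A 72% tint moves each channel 72% toward 255:
  R: 230 + 0.72×(255−230) = 230 + 18 = 248 → 248
  G: 105 + 0.72×(255−105) = 105 + 108 = 213 → 213
  B: 222 + 23.76 = 245.76 → 246
rgb(248, 213, 246) = #F8D5F6.

#F8D5F6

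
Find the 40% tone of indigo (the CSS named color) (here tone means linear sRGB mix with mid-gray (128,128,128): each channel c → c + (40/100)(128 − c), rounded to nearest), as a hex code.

CSS indigo is rgb(75, 0, 130).
Lerp each channel 40% toward 128:
  R: 75 + 21.2 = 96.2 → 96
  G: 0 + 51.2 = 51.2 → 51
  B: 130 + 0.4×(128−130) = 130 − 0.8 = 129.2 → 129
rgb(96, 51, 129) = #603381.

#603381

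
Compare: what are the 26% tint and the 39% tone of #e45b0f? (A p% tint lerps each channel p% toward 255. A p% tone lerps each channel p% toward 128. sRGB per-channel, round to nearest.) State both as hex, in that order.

#eb864d, #bd693b

#e45b0f is rgb(228, 91, 15).
26% tint:
  R: 228 + 0.26×(255−228) = 228 + 7.02 = 235.02 → 235
  G: 91 + 0.26×(255−91) = 91 + 42.64 = 133.64 → 134
  B: 15 + 0.26×(255−15) = 15 + 62.4 = 77.4 → 77
  → #eb864d
39% tone:
  R: 228 + 0.39×(128−228) = 228 − 39 = 189 → 189
  G: 91 + 0.39×(128−91) = 91 + 14.43 = 105.43 → 105
  B: 15 + 44.07 = 59.07 → 59
  → #bd693b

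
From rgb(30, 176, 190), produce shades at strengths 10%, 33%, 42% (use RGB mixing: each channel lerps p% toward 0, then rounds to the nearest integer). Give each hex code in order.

#1B9EAB, #14767F, #11666E

10%: (30 − 3 = 27→27, 176 − 17.6 = 158.4→158, 190 − 19 = 171→171) → #1B9EAB
33%: (30 − 9.9 = 20.1→20, 176 − 58.08 = 117.92→118, 190 − 62.7 = 127.3→127) → #14767F
42%: (30 − 12.6 = 17.4→17, 176 − 73.92 = 102.08→102, 190 − 79.8 = 110.2→110) → #11666E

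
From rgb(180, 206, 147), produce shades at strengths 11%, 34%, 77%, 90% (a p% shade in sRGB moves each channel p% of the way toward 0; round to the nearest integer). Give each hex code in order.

11%: (180 − 19.8 = 160.2→160, 206 − 22.66 = 183.34→183, 147 − 16.17 = 130.83→131) → #A0B783
34%: (180 − 61.2 = 118.8→119, 206 − 70.04 = 135.96→136, 147 − 49.98 = 97.02→97) → #778861
77%: (180 − 138.6 = 41.4→41, 206 − 158.62 = 47.38→47, 147 − 113.19 = 33.81→34) → #292F22
90%: (180 − 162 = 18→18, 206 − 185.4 = 20.6→21, 147 − 132.3 = 14.7→15) → #12150F

#A0B783, #778861, #292F22, #12150F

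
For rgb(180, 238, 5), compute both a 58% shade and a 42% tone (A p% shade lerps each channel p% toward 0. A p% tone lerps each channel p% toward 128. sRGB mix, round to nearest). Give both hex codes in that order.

58% shade:
  R: 180 + 0.58×(0−180) = 180 − 104.4 = 75.6 → 76
  G: 238 − 138.04 = 99.96 → 100
  B: 5 − 2.9 = 2.1 → 2
  → #4C6402
42% tone:
  R: 180 + 0.42×(128−180) = 180 − 21.84 = 158.16 → 158
  G: 238 + 0.42×(128−238) = 238 − 46.2 = 191.8 → 192
  B: 5 + 0.42×(128−5) = 5 + 51.66 = 56.66 → 57
  → #9EC039

#4C6402, #9EC039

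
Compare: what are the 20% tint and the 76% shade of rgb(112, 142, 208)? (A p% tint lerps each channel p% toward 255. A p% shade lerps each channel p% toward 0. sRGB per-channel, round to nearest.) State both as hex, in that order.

#8DA5D9, #1B2232

20% tint:
  R: 112 + 28.6 = 140.6 → 141
  G: 142 + 0.2×(255−142) = 142 + 22.6 = 164.6 → 165
  B: 208 + 0.2×(255−208) = 208 + 9.4 = 217.4 → 217
  → #8DA5D9
76% shade:
  R: 112 + 0.76×(0−112) = 112 − 85.12 = 26.88 → 27
  G: 142 − 107.92 = 34.08 → 34
  B: 208 + 0.76×(0−208) = 208 − 158.08 = 49.92 → 50
  → #1B2232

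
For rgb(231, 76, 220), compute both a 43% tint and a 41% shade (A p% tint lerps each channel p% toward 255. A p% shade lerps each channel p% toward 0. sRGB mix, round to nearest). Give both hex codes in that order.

43% tint:
  R: 231 + 10.32 = 241.32 → 241
  G: 76 + 76.97 = 152.97 → 153
  B: 220 + 0.43×(255−220) = 220 + 15.05 = 235.05 → 235
  → #F199EB
41% shade:
  R: 231 + 0.41×(0−231) = 231 − 94.71 = 136.29 → 136
  G: 76 + 0.41×(0−76) = 76 − 31.16 = 44.84 → 45
  B: 220 + 0.41×(0−220) = 220 − 90.2 = 129.8 → 130
  → #882D82

#F199EB, #882D82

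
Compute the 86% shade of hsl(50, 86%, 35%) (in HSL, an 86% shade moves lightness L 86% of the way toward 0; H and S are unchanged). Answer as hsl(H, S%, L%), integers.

hsl(50, 86%, 5%)

L moves 86% from 35 toward 0: 35 − 30.1 = 4.9 → 5.
H and S are unchanged.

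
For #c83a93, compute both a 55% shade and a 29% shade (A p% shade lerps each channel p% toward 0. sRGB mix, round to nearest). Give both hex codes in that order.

#c83a93 is rgb(200, 58, 147).
55% shade:
  R: 200 + 0.55×(0−200) = 200 − 110 = 90 → 90
  G: 58 − 31.9 = 26.1 → 26
  B: 147 + 0.55×(0−147) = 147 − 80.85 = 66.15 → 66
  → #5a1a42
29% shade:
  R: 200 − 58 = 142 → 142
  G: 58 + 0.29×(0−58) = 58 − 16.82 = 41.18 → 41
  B: 147 + 0.29×(0−147) = 147 − 42.63 = 104.37 → 104
  → #8e2968

#5a1a42, #8e2968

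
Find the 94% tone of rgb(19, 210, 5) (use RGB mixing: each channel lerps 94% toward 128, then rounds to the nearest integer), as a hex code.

#798579

Lerp each channel 94% toward 128:
  R: 19 + 0.94×(128−19) = 19 + 102.46 = 121.46 → 121
  G: 210 + 0.94×(128−210) = 210 − 77.08 = 132.92 → 133
  B: 5 + 115.62 = 120.62 → 121
rgb(121, 133, 121) = #798579.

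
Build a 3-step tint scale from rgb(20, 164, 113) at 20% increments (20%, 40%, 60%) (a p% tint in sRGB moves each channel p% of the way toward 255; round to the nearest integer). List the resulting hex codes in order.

20%: (20 + 47 = 67→67, 164 + 18.2 = 182.2→182, 113 + 28.4 = 141.4→141) → #43b68d
40%: (20 + 94 = 114→114, 164 + 36.4 = 200.4→200, 113 + 56.8 = 169.8→170) → #72c8aa
60%: (20 + 141 = 161→161, 164 + 54.6 = 218.6→219, 113 + 85.2 = 198.2→198) → #a1dbc6

#43b68d, #72c8aa, #a1dbc6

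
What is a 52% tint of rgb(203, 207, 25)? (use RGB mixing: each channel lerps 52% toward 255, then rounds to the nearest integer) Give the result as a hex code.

#E6E891

Lerp each channel 52% toward 255:
  R: 203 + 0.52×(255−203) = 203 + 27.04 = 230.04 → 230
  G: 207 + 0.52×(255−207) = 207 + 24.96 = 231.96 → 232
  B: 25 + 119.6 = 144.6 → 145
rgb(230, 232, 145) = #E6E891.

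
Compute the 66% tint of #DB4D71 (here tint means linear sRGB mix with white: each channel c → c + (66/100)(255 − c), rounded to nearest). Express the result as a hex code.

#DB4D71 is rgb(219, 77, 113).
Lerp each channel 66% toward 255:
  R: 219 + 0.66×(255−219) = 219 + 23.76 = 242.76 → 243
  G: 77 + 0.66×(255−77) = 77 + 117.48 = 194.48 → 194
  B: 113 + 0.66×(255−113) = 113 + 93.72 = 206.72 → 207
rgb(243, 194, 207) = #F3C2CF.

#F3C2CF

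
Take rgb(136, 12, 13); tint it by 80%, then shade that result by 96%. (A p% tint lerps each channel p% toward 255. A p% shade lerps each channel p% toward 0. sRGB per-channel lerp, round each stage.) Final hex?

#090808

Per channel, c → c + 0.8(255 − c):
  R: 136 + 0.8×(255−136) = 136 + 95.2 = 231.2 → 231
  G: 12 + 194.4 = 206.4 → 206
  B: 13 + 0.8×(255−13) = 13 + 193.6 = 206.6 → 207
After the tint: rgb(231, 206, 207) = #e7cecf.
Per channel, c → c + 0.96(0 − c):
  R: 231 + 0.96×(0−231) = 231 − 221.76 = 9.24 → 9
  G: 206 − 197.76 = 8.24 → 8
  B: 207 − 198.72 = 8.28 → 8
rgb(9, 8, 8) = #090808.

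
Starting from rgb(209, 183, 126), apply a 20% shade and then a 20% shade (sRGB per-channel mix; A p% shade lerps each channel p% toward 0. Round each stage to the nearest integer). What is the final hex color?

#867551

Per channel, c → c + 0.2(0 − c):
  R: 209 + 0.2×(0−209) = 209 − 41.8 = 167.2 → 167
  G: 183 + 0.2×(0−183) = 183 − 36.6 = 146.4 → 146
  B: 126 + 0.2×(0−126) = 126 − 25.2 = 100.8 → 101
After the shade: rgb(167, 146, 101) = #A79265.
A 20% shade moves each channel 20% toward 0:
  R: 167 + 0.2×(0−167) = 167 − 33.4 = 133.6 → 134
  G: 146 − 29.2 = 116.8 → 117
  B: 101 − 20.2 = 80.8 → 81
rgb(134, 117, 81) = #867551.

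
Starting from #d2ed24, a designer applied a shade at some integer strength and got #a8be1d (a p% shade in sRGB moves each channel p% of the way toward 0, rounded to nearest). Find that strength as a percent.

#d2ed24 is rgb(210, 237, 36); #a8be1d is rgb(168, 190, 29).
On the G channel (widest range): 190 ≈ 237 + (p/100)(0 − 237), so p ≈ 100×(190 − 237)/(0 − 237) = -4700/-237 = 19.83.
p = 20 reproduces all three channels after rounding.

20%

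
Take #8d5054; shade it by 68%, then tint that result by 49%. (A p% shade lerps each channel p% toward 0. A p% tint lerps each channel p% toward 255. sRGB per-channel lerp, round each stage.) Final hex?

#948a8b

#8d5054 is rgb(141, 80, 84).
Per channel, c → c + 0.68(0 − c):
  R: 141 + 0.68×(0−141) = 141 − 95.88 = 45.12 → 45
  G: 80 − 54.4 = 25.6 → 26
  B: 84 + 0.68×(0−84) = 84 − 57.12 = 26.88 → 27
After the shade: rgb(45, 26, 27) = #2d1a1b.
Per channel, c → c + 0.49(255 − c):
  R: 45 + 0.49×(255−45) = 45 + 102.9 = 147.9 → 148
  G: 26 + 112.21 = 138.21 → 138
  B: 27 + 0.49×(255−27) = 27 + 111.72 = 138.72 → 139
rgb(148, 138, 139) = #948a8b.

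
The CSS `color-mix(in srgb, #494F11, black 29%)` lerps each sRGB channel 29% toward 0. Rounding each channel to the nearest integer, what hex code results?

#494F11 is rgb(73, 79, 17).
Lerp each channel 29% toward 0:
  R: 73 + 0.29×(0−73) = 73 − 21.17 = 51.83 → 52
  G: 79 − 22.91 = 56.09 → 56
  B: 17 + 0.29×(0−17) = 17 − 4.93 = 12.07 → 12
rgb(52, 56, 12) = #34380C.

#34380C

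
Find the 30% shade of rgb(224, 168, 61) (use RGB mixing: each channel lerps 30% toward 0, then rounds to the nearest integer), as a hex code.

Lerp each channel 30% toward 0:
  R: 224 + 0.3×(0−224) = 224 − 67.2 = 156.8 → 157
  G: 168 + 0.3×(0−168) = 168 − 50.4 = 117.6 → 118
  B: 61 + 0.3×(0−61) = 61 − 18.3 = 42.7 → 43
rgb(157, 118, 43) = #9d762b.

#9d762b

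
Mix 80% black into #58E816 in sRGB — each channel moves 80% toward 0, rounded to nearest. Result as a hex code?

#58E816 is rgb(88, 232, 22).
Lerp each channel 80% toward 0:
  R: 88 − 70.4 = 17.6 → 18
  G: 232 − 185.6 = 46.4 → 46
  B: 22 − 17.6 = 4.4 → 4
rgb(18, 46, 4) = #122E04.

#122E04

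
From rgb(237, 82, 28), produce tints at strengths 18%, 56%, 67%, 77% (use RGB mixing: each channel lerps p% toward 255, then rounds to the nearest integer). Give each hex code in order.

#F07145, #F7B39B, #F9C6B4, #FBD7CB

18%: (237 + 3.24 = 240.24→240, 82 + 31.14 = 113.14→113, 28 + 40.86 = 68.86→69) → #F07145
56%: (237 + 10.08 = 247.08→247, 82 + 96.88 = 178.88→179, 28 + 127.12 = 155.12→155) → #F7B39B
67%: (237 + 12.06 = 249.06→249, 82 + 115.91 = 197.91→198, 28 + 152.09 = 180.09→180) → #F9C6B4
77%: (237 + 13.86 = 250.86→251, 82 + 133.21 = 215.21→215, 28 + 174.79 = 202.79→203) → #FBD7CB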